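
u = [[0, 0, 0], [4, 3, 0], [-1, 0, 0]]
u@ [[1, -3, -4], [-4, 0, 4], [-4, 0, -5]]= [[0, 0, 0], [-8, -12, -4], [-1, 3, 4]]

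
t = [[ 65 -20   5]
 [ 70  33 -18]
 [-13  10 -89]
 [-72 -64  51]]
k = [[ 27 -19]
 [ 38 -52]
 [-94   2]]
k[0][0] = 27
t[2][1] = 10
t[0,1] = -20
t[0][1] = -20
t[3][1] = -64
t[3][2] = 51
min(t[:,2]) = -89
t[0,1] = -20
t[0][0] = 65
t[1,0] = 70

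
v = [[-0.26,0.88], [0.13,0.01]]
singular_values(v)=[0.92, 0.13]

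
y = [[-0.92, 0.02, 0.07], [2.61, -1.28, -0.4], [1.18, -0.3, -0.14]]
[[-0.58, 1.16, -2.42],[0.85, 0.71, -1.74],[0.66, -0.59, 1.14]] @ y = [[0.71, -0.77, -0.17], [-0.98, -0.37, 0.02], [-0.8, 0.43, 0.12]]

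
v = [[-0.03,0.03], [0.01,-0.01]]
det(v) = -0.00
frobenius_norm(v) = 0.04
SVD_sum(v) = [[-0.03, 0.03], [0.01, -0.01]] + [[-0.0, -0.00], [-0.0, -0.00]]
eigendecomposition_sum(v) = [[-0.03,0.03], [0.01,-0.01]] + [[0.00, 0.00], [0.00, 0.00]]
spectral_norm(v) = 0.04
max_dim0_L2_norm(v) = 0.03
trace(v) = -0.04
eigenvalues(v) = [-0.04, 0.0]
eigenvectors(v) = [[-0.95,-0.71], [0.32,-0.71]]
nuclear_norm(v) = 0.04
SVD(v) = [[-0.95, 0.32], [0.32, 0.95]] @ diag([0.044721359549995794, 6.540968983667007e-19]) @ [[0.71, -0.71], [-0.71, -0.71]]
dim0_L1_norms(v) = [0.04, 0.04]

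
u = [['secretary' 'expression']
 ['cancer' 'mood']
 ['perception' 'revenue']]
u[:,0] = ['secretary', 'cancer', 'perception']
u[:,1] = ['expression', 'mood', 'revenue']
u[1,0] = 'cancer'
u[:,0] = ['secretary', 'cancer', 'perception']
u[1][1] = 'mood'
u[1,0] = 'cancer'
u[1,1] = 'mood'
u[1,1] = 'mood'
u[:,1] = ['expression', 'mood', 'revenue']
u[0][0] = 'secretary'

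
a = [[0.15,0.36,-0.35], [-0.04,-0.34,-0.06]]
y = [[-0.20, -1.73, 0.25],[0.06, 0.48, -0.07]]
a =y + [[0.35, 2.09, -0.60], [-0.10, -0.82, 0.01]]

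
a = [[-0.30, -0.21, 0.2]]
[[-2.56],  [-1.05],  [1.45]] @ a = [[0.77, 0.54, -0.51], [0.32, 0.22, -0.21], [-0.44, -0.3, 0.29]]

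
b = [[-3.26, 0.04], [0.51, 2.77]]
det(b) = -9.05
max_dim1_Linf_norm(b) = 3.26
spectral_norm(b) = 3.37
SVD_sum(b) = [[-2.89,  -1.01], [1.32,  0.46]] + [[-0.37, 1.05], [-0.81, 2.31]]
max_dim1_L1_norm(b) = 3.3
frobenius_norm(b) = 4.31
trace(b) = -0.49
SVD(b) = [[-0.91, 0.41], [0.41, 0.91]] @ diag([3.3670003869676095, 2.6880305790968912]) @ [[0.94, 0.33], [-0.33, 0.94]]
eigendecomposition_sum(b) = [[-3.26, 0.02], [0.28, -0.00]] + [[0.00, 0.02],[0.23, 2.77]]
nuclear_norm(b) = 6.06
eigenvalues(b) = [-3.26, 2.77]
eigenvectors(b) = [[-1.0, -0.01], [0.08, -1.00]]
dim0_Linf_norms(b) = [3.26, 2.77]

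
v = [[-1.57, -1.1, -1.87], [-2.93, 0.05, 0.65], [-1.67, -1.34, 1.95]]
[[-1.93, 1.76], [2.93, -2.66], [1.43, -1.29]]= v@[[-0.77, 0.7],[1.26, -1.15],[0.94, -0.85]]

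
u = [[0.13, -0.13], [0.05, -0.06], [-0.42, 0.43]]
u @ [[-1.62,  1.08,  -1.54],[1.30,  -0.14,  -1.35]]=[[-0.38, 0.16, -0.02], [-0.16, 0.06, 0.0], [1.24, -0.51, 0.07]]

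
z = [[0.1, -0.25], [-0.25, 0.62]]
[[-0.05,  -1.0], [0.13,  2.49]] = z @ [[-2.24, -4.02], [-0.69, 2.39]]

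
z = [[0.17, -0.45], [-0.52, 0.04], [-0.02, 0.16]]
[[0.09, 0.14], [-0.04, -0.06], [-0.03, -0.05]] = z@[[0.06, 0.09], [-0.18, -0.28]]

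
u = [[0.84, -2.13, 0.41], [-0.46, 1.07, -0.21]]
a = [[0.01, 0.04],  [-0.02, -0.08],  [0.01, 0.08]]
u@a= [[0.06, 0.24], [-0.03, -0.12]]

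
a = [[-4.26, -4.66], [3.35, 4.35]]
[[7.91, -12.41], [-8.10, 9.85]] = a@[[1.14, 2.76],[-2.74, 0.14]]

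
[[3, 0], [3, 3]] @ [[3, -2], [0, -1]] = [[9, -6], [9, -9]]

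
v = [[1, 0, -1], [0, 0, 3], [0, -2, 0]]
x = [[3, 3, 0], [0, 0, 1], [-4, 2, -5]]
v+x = [[4, 3, -1], [0, 0, 4], [-4, 0, -5]]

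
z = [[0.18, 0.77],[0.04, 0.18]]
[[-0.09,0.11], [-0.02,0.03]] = z @ [[-0.05,0.06],[-0.11,0.13]]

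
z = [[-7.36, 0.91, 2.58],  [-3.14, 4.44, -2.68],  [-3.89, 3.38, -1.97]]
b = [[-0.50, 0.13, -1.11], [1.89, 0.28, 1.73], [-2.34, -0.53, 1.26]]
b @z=[[7.59, -3.63, 0.55],[-21.52, 8.81, 0.72],[13.99, -0.22, -7.1]]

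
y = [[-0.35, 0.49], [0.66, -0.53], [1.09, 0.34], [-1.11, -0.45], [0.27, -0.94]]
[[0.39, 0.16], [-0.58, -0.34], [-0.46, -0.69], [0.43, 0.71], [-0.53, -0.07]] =y @ [[-0.55, -0.60], [0.41, -0.10]]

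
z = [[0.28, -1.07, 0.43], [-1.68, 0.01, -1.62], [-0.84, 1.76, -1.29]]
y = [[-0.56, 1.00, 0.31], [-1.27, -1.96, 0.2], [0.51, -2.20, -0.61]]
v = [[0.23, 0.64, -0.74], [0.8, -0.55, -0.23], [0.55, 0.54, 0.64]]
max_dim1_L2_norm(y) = 2.34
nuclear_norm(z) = 4.79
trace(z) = -1.00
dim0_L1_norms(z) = [2.8, 2.84, 3.34]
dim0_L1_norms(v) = [1.58, 1.73, 1.61]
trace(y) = -3.13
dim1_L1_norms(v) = [1.61, 1.58, 1.73]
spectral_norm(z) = 3.14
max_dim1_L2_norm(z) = 2.34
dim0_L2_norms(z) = [1.9, 2.06, 2.12]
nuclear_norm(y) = 4.80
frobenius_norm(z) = 3.51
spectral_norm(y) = 3.15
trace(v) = 0.32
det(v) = -1.00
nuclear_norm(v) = 3.00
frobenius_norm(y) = 3.52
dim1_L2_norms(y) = [1.19, 2.34, 2.34]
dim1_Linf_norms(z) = [1.07, 1.68, 1.76]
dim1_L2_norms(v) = [1.01, 1.0, 1.0]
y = z @ v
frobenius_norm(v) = 1.73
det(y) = -0.41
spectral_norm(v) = 1.01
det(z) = 0.39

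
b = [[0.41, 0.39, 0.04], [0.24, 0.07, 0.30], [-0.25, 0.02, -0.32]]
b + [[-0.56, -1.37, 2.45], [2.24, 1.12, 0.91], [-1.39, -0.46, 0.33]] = [[-0.15, -0.98, 2.49], [2.48, 1.19, 1.21], [-1.64, -0.44, 0.01]]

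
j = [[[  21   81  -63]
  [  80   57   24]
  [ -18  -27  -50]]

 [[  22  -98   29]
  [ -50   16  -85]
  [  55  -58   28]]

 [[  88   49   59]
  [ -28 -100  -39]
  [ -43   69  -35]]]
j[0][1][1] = 57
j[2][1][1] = -100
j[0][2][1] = -27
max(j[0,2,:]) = -18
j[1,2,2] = 28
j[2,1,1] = -100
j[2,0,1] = 49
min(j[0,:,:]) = -63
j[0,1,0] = 80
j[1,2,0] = 55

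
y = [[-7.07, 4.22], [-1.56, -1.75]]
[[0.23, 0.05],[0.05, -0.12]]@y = [[-1.7, 0.88], [-0.17, 0.42]]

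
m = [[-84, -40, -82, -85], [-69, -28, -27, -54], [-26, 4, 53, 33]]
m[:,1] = [-40, -28, 4]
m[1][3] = -54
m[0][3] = -85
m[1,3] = -54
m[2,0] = -26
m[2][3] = 33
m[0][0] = -84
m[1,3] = -54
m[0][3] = -85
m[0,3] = -85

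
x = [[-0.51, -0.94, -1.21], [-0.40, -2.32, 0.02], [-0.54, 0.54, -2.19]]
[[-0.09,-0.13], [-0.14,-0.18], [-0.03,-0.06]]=x @ [[0.07, -0.02], [0.05, 0.08], [0.01, 0.05]]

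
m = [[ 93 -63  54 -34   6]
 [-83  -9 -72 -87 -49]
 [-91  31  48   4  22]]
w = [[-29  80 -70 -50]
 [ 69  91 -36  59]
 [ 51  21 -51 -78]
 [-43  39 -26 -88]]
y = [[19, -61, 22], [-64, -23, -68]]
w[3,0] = -43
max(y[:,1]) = -23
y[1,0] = -64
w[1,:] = [69, 91, -36, 59]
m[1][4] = -49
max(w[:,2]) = -26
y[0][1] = -61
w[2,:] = [51, 21, -51, -78]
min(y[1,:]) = -68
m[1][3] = -87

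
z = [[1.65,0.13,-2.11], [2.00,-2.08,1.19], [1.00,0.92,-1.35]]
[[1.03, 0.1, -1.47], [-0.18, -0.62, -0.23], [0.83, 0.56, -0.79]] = z@[[0.29, 0.22, -0.25], [0.22, 0.6, 0.16], [-0.25, 0.16, 0.51]]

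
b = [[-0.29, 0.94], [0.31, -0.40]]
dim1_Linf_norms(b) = [0.94, 0.4]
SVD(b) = [[-0.9, 0.44],[0.44, 0.90]] @ diag([1.0945876780053791, 0.16024298786153335]) @ [[0.36, -0.93],[0.93, 0.36]]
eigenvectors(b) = [[0.89, -0.84], [0.46, 0.54]]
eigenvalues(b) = [0.2, -0.89]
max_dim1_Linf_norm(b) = 0.94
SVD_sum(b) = [[-0.36, 0.91], [0.18, -0.45]] + [[0.07, 0.03], [0.13, 0.05]]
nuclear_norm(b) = 1.25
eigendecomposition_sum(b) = [[0.11, 0.17], [0.06, 0.09]] + [[-0.40, 0.77], [0.25, -0.49]]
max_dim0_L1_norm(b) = 1.34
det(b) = -0.18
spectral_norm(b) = 1.09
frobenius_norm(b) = 1.11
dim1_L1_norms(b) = [1.23, 0.71]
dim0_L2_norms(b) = [0.42, 1.02]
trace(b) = -0.69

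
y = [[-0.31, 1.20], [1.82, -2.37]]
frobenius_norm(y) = 3.24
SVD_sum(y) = [[-0.66, 0.96], [1.68, -2.46]] + [[0.35, 0.24], [0.14, 0.09]]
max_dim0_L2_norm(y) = 2.66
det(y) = -1.45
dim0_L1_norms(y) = [2.13, 3.57]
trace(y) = -2.68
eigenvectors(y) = [[0.84, -0.39], [0.54, 0.92]]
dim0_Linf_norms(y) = [1.82, 2.37]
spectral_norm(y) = 3.20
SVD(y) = [[-0.36, 0.93], [0.93, 0.36]] @ diag([3.2032311091416816, 0.4524494020627643]) @ [[0.56, -0.83], [0.83, 0.56]]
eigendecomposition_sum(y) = [[0.36, 0.15], [0.23, 0.10]] + [[-0.67, 1.05], [1.59, -2.47]]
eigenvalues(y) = [0.46, -3.14]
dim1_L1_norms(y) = [1.51, 4.19]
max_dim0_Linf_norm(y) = 2.37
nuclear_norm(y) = 3.66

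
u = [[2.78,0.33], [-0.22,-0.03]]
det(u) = -0.01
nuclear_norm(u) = 2.81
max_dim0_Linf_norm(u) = 2.78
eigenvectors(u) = [[1.00, -0.12], [-0.08, 0.99]]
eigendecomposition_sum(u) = [[2.78, 0.33], [-0.22, -0.03]] + [[0.0, 0.00], [-0.0, -0.0]]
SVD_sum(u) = [[2.78, 0.33], [-0.22, -0.03]] + [[0.0,-0.0], [0.0,-0.00]]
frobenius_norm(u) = 2.81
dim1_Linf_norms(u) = [2.78, 0.22]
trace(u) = 2.75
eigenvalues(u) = [2.75, -0.0]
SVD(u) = [[-1.00, 0.08],[0.08, 1.00]] @ diag([2.8083064665967403, 0.0038457341207094155]) @ [[-0.99, -0.12],[0.12, -0.99]]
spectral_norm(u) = 2.81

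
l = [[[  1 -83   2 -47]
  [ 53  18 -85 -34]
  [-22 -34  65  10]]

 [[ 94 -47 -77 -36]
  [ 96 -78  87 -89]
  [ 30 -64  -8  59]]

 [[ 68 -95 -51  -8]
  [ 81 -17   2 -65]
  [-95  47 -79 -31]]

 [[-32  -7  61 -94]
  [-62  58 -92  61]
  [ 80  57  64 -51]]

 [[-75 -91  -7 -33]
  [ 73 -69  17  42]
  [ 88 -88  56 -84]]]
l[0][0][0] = 1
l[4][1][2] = 17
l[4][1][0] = 73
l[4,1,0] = 73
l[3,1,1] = 58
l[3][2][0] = 80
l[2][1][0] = 81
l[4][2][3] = -84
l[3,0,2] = 61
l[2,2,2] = -79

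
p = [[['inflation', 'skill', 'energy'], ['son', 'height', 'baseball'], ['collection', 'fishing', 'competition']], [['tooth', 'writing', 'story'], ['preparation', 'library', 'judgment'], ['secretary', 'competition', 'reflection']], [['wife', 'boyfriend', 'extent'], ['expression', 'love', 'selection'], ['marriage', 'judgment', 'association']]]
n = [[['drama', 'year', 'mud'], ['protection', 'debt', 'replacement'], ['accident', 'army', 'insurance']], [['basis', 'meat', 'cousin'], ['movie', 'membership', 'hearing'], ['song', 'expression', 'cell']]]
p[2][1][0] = 'expression'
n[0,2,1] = 'army'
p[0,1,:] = ['son', 'height', 'baseball']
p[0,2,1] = 'fishing'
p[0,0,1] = 'skill'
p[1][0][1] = 'writing'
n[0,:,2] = ['mud', 'replacement', 'insurance']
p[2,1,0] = 'expression'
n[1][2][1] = 'expression'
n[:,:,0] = [['drama', 'protection', 'accident'], ['basis', 'movie', 'song']]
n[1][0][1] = 'meat'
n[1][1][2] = 'hearing'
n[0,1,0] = 'protection'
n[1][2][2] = 'cell'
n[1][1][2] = 'hearing'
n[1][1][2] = 'hearing'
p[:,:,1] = [['skill', 'height', 'fishing'], ['writing', 'library', 'competition'], ['boyfriend', 'love', 'judgment']]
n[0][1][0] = 'protection'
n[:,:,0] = [['drama', 'protection', 'accident'], ['basis', 'movie', 'song']]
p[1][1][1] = 'library'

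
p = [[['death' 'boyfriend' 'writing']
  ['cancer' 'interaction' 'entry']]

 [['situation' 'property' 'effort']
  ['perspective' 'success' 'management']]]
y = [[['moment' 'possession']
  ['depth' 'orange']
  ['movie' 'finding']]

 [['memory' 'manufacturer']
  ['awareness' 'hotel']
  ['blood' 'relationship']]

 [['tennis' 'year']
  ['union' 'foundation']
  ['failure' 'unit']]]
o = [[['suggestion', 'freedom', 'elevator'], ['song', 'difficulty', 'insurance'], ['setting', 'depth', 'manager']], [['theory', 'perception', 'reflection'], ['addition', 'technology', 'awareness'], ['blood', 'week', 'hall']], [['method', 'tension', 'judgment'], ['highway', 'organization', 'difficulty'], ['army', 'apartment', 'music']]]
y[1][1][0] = 'awareness'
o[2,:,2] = ['judgment', 'difficulty', 'music']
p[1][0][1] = 'property'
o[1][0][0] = 'theory'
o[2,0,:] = ['method', 'tension', 'judgment']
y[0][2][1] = 'finding'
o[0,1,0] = 'song'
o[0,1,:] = ['song', 'difficulty', 'insurance']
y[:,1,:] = [['depth', 'orange'], ['awareness', 'hotel'], ['union', 'foundation']]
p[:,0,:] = [['death', 'boyfriend', 'writing'], ['situation', 'property', 'effort']]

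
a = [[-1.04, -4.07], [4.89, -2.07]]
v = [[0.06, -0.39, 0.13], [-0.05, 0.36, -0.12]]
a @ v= [[0.14, -1.06, 0.35], [0.40, -2.65, 0.88]]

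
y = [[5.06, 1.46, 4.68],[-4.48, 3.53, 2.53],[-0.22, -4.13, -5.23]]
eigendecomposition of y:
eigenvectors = [[(-0.52+0j), (0.34-0.08j), 0.34+0.08j], [(0.8+0j), (0.67+0j), (0.67-0j)], [(-0.3+0j), -0.63+0.19j, -0.63-0.19j]]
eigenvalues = [(5.49+0j), (-1.07+1.24j), (-1.07-1.24j)]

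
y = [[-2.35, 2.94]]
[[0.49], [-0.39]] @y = [[-1.15, 1.44], [0.92, -1.15]]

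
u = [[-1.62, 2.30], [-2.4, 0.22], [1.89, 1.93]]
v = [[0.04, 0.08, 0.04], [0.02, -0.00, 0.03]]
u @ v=[[-0.02, -0.13, 0.0],[-0.09, -0.19, -0.09],[0.11, 0.15, 0.13]]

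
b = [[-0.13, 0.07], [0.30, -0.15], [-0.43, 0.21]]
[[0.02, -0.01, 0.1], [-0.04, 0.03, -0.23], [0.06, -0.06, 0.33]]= b@[[0.26,  0.92,  -0.64], [0.81,  1.62,  0.28]]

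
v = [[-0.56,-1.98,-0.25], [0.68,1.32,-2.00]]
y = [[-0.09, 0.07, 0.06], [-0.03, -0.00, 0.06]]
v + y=[[-0.65, -1.91, -0.19], [0.65, 1.32, -1.94]]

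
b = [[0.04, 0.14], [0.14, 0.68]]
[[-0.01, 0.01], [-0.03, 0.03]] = b@[[-0.06,  -0.04], [-0.03,  0.05]]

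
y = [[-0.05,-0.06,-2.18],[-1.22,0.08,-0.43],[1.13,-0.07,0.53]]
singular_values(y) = [2.39, 1.51, 0.0]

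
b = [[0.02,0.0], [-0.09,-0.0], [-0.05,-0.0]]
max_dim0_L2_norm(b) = 0.1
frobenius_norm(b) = 0.10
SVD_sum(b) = [[0.02,  0.0], [-0.09,  0.00], [-0.05,  0.00]] + [[-0.0, -0.00], [-0.0, -0.0], [-0.00, 0.00]]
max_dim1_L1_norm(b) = 0.09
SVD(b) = [[-0.19, 0.86], [0.86, 0.38], [0.48, -0.34]] @ diag([0.10488088481701516, -0.0]) @ [[-1.00, -0.00], [0.00, 1.00]]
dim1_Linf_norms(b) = [0.02, 0.09, 0.05]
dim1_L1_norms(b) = [0.02, 0.09, 0.05]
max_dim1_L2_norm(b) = 0.09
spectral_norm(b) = 0.10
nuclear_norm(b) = 0.10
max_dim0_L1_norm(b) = 0.16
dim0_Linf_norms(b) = [0.09, 0.0]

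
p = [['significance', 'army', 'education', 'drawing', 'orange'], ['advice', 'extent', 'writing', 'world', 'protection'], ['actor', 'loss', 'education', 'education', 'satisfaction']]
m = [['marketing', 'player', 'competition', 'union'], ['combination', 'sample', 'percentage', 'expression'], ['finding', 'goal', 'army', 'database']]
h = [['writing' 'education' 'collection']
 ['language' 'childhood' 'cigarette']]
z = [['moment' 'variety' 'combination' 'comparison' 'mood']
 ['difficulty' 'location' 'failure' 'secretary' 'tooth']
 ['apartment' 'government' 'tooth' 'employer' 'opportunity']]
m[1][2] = 'percentage'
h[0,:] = ['writing', 'education', 'collection']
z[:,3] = ['comparison', 'secretary', 'employer']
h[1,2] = 'cigarette'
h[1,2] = 'cigarette'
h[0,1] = 'education'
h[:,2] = ['collection', 'cigarette']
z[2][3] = 'employer'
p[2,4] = 'satisfaction'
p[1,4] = 'protection'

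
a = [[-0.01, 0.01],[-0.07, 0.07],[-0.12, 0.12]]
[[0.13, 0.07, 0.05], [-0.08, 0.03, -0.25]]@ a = [[-0.01, 0.01], [0.03, -0.03]]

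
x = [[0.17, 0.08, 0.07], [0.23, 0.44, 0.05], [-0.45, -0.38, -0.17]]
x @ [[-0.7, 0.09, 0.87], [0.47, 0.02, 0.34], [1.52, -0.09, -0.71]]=[[0.03, 0.01, 0.13], [0.12, 0.02, 0.31], [-0.12, -0.03, -0.40]]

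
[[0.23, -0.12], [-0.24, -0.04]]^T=[[0.23, -0.24], [-0.12, -0.04]]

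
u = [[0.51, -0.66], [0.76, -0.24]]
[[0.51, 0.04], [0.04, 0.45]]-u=[[0.00, 0.70], [-0.72, 0.69]]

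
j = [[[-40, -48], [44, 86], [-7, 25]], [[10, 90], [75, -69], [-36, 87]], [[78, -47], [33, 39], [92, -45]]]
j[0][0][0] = -40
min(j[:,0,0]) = -40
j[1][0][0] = 10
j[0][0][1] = -48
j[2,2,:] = [92, -45]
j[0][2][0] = -7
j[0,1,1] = 86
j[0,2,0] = -7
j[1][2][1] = 87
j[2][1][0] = 33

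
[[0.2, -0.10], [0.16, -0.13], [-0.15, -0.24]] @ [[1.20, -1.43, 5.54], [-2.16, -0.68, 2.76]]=[[0.46, -0.22, 0.83], [0.47, -0.14, 0.53], [0.34, 0.38, -1.49]]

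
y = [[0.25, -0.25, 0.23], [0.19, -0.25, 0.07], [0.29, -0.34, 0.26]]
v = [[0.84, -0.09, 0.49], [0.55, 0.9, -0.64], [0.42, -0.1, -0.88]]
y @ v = [[0.17, -0.27, 0.08], [0.05, -0.25, 0.19], [0.17, -0.36, 0.13]]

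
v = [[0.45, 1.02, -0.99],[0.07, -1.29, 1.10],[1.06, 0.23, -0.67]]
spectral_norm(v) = 2.37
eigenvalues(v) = [(0.15+0j), (-0.83+0.52j), (-0.83-0.52j)]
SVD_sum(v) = [[0.40, 1.01, -1.02],  [-0.43, -1.09, 1.1],  [0.24, 0.61, -0.62]] + [[0.04,-0.02,-0.0], [0.49,-0.22,-0.02], [0.82,-0.37,-0.04]] + [[0.01, 0.03, 0.03], [0.01, 0.02, 0.02], [-0.01, -0.01, -0.01]]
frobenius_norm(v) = 2.59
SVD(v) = [[-0.63, -0.04, -0.78], [0.68, -0.51, -0.53], [-0.38, -0.86, 0.35]] @ diag([2.369621694175523, 1.0531042777820885, 0.05713498586496735]) @ [[-0.27, -0.68, 0.69],[-0.91, 0.41, 0.04],[-0.31, -0.61, -0.73]]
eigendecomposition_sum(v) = [[(0.11-0j), 0.07-0.00j, (-0.04+0j)], [0.15-0.00j, 0.10-0.00j, -0.05+0.00j], [(0.19-0j), 0.12-0.00j, (-0.06+0j)]] + [[0.17+0.50j,0.47+0.30j,(-0.48-0.54j)], [(-0.04-0.99j),-0.69-0.80j,(0.57+1.22j)], [(0.44-0.46j),0.05-0.68j,(-0.3+0.82j)]] + [[(0.17-0.5j), (0.47-0.3j), -0.48+0.54j], [(-0.04+0.99j), (-0.69+0.8j), 0.57-1.22j], [(0.44+0.46j), (0.05+0.68j), -0.30-0.82j]]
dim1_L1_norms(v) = [2.46, 2.46, 1.96]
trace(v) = -1.51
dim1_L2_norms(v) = [1.49, 1.7, 1.27]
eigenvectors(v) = [[(0.43+0j), 0.39-0.12j, (0.39+0.12j)],  [(0.56+0j), -0.77+0.00j, (-0.77-0j)],  [0.71+0.00j, -0.35-0.35j, -0.35+0.35j]]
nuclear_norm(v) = 3.48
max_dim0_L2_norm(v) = 1.66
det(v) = 0.14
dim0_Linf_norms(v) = [1.06, 1.29, 1.1]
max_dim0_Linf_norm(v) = 1.29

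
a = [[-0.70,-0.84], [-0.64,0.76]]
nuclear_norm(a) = 2.08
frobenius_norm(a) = 1.48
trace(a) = 0.06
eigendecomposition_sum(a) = [[-0.86, -0.41], [-0.31, -0.15]] + [[0.16, -0.43],[-0.33, 0.91]]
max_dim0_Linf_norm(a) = 0.84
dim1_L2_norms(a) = [1.09, 0.99]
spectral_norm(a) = 1.14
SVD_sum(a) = [[-0.24, -0.95], [0.14, 0.57]] + [[-0.46, 0.11], [-0.78, 0.19]]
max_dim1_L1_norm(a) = 1.54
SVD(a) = [[-0.86, 0.51], [0.51, 0.86]] @ diag([1.1438740844061426, 0.9350679542279315]) @ [[0.24, 0.97], [-0.97, 0.24]]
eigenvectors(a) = [[-0.94, 0.43], [-0.34, -0.90]]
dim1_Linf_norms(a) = [0.84, 0.76]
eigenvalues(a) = [-1.0, 1.06]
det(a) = -1.07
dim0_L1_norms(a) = [1.34, 1.6]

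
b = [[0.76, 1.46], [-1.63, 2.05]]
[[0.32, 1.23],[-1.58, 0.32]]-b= [[-0.44, -0.23], [0.05, -1.73]]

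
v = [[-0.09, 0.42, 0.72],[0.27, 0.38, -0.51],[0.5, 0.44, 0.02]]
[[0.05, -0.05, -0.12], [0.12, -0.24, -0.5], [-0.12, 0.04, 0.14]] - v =[[0.14, -0.47, -0.84], [-0.15, -0.62, 0.01], [-0.62, -0.40, 0.12]]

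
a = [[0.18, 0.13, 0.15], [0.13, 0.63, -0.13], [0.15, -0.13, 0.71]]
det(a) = 0.05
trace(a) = 1.52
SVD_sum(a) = [[0.01, -0.04, 0.06],[-0.04, 0.24, -0.37],[0.06, -0.37, 0.57]] + [[0.1, 0.19, 0.11], [0.19, 0.38, 0.23], [0.11, 0.23, 0.14]] + [[0.08, -0.02, -0.02], [-0.02, 0.01, 0.01], [-0.02, 0.01, 0.01]]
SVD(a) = [[0.09, 0.4, -0.91],[-0.54, 0.79, 0.29],[0.84, 0.47, 0.28]] @ diag([0.8098332708755103, 0.6177634759195612, 0.09240325320492856]) @ [[0.09, -0.54, 0.84],[0.4, 0.79, 0.47],[-0.91, 0.29, 0.28]]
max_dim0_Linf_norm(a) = 0.71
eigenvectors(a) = [[-0.91, 0.4, 0.09], [0.29, 0.79, -0.54], [0.28, 0.47, 0.84]]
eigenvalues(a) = [0.09, 0.62, 0.81]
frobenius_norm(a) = 1.02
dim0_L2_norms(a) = [0.27, 0.66, 0.74]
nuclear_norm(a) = 1.52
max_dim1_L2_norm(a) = 0.74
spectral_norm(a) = 0.81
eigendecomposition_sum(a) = [[0.08, -0.02, -0.02],[-0.02, 0.01, 0.01],[-0.02, 0.01, 0.01]] + [[0.10, 0.19, 0.11],[0.19, 0.38, 0.23],[0.11, 0.23, 0.14]] + [[0.01,-0.04,0.06], [-0.04,0.24,-0.37], [0.06,-0.37,0.57]]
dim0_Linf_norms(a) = [0.18, 0.63, 0.71]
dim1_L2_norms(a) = [0.27, 0.66, 0.74]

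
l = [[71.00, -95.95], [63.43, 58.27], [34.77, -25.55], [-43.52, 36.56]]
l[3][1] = 36.56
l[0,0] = 71.0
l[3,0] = -43.52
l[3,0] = -43.52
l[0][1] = -95.95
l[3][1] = 36.56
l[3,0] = -43.52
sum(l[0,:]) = -24.950000000000003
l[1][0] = 63.43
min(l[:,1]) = -95.95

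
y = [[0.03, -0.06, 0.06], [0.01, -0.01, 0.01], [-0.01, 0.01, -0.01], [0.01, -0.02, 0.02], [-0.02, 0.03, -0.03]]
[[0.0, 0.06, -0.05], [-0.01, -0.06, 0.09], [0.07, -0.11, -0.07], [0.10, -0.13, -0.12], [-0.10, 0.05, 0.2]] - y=[[-0.03,0.12,-0.11],[-0.02,-0.05,0.08],[0.08,-0.12,-0.06],[0.09,-0.11,-0.14],[-0.08,0.02,0.23]]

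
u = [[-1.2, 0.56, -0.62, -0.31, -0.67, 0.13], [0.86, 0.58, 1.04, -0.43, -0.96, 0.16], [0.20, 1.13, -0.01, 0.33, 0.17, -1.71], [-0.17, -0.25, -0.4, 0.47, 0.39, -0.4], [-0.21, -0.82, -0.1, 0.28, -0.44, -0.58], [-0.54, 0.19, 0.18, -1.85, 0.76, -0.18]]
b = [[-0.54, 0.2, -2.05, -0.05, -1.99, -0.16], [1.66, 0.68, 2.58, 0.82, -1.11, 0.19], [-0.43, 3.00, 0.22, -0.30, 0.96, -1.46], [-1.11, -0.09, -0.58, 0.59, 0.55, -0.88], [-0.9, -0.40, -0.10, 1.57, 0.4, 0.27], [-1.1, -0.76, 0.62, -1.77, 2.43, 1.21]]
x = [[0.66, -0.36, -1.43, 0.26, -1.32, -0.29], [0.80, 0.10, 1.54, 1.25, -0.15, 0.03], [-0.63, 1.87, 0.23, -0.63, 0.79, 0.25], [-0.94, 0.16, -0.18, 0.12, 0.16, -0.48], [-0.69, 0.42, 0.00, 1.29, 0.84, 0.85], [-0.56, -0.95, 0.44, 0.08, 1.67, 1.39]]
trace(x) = 3.34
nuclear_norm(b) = 15.37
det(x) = 0.01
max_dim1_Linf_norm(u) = 1.85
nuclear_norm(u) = 8.90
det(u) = -0.02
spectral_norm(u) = 2.23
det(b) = -60.15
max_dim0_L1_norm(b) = 7.44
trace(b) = 2.56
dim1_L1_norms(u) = [3.49, 4.03, 3.55, 2.08, 2.43, 3.7]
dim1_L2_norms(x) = [2.12, 2.15, 2.24, 1.1, 1.94, 2.48]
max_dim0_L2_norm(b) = 3.53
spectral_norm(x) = 3.35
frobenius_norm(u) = 4.11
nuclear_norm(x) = 10.52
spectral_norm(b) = 4.22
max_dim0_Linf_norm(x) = 1.87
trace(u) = -0.78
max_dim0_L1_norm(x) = 4.93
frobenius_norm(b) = 7.22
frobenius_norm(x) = 5.02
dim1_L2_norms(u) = [1.64, 1.81, 2.09, 0.89, 1.16, 2.1]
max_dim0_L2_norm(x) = 2.43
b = u + x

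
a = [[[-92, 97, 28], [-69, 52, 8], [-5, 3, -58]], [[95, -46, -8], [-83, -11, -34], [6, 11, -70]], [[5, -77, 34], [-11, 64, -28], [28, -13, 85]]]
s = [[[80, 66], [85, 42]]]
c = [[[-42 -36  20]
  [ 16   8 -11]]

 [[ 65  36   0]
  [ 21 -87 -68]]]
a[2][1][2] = -28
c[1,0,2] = 0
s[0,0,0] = 80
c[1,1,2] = -68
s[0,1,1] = 42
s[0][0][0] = 80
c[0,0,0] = -42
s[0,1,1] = 42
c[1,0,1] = 36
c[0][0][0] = -42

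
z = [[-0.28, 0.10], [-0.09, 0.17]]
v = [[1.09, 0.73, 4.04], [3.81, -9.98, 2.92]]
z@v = [[0.08, -1.2, -0.84], [0.55, -1.76, 0.13]]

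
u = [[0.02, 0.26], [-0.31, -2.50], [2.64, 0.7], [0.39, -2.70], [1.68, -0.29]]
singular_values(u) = [3.8, 3.13]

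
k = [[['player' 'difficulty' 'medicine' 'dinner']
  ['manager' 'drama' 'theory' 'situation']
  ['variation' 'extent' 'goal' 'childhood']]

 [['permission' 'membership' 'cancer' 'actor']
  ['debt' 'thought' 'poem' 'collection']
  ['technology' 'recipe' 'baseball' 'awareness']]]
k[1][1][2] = 'poem'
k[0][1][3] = 'situation'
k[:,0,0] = ['player', 'permission']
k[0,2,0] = 'variation'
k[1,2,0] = 'technology'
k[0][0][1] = 'difficulty'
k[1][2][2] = 'baseball'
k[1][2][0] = 'technology'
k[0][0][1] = 'difficulty'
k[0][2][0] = 'variation'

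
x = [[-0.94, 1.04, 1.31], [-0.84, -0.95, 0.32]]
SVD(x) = [[-0.99, -0.11],[-0.11, 0.99]] @ diag([1.9250284519722347, 1.2984858332293743]) @ [[0.53, -0.48, -0.69], [-0.56, -0.82, 0.13]]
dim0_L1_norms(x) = [1.78, 1.99, 1.63]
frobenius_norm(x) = 2.32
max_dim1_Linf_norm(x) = 1.31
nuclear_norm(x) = 3.22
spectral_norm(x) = 1.93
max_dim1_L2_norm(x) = 1.92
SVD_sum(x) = [[-1.02,0.92,1.33], [-0.11,0.1,0.15]] + [[0.08,0.12,-0.02],  [-0.73,-1.05,0.17]]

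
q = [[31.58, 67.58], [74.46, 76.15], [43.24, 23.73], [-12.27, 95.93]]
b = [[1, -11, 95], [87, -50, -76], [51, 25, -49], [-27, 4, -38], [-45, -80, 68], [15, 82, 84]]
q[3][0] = -12.27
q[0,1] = 67.58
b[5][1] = 82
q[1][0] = 74.46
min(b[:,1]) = -80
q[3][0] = -12.27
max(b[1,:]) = 87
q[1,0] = 74.46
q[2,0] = 43.24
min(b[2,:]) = -49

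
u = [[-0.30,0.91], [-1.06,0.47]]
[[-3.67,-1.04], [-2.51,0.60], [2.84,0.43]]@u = [[2.20, -3.83], [0.12, -2.00], [-1.31, 2.79]]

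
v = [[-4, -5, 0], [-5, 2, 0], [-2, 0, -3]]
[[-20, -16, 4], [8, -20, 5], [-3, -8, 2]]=v @ [[0, 4, -1], [4, 0, 0], [1, 0, 0]]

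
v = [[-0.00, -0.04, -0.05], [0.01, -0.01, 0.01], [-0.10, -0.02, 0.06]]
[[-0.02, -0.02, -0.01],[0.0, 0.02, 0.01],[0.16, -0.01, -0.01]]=v @[[-1.07,0.60,0.3], [-0.48,-0.27,-0.13], [0.72,0.66,0.31]]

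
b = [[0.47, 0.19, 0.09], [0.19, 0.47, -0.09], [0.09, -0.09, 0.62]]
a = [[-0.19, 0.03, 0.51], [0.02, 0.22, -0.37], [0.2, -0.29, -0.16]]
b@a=[[-0.07, 0.03, 0.16], [-0.04, 0.14, -0.06], [0.11, -0.2, -0.02]]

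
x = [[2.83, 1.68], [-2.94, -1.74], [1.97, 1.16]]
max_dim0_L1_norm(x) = 7.74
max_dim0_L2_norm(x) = 4.53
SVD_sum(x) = [[2.83, 1.68], [-2.94, -1.74], [1.97, 1.16]] + [[-0.00, 0.00], [-0.0, 0.0], [0.0, -0.00]]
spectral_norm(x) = 5.27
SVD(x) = [[-0.62,-0.61],[0.65,-0.05],[-0.43,0.79]] @ diag([5.265829000738772, 0.006703355764969718]) @ [[-0.86, -0.51], [0.51, -0.86]]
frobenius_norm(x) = 5.27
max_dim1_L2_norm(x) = 3.42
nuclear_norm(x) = 5.27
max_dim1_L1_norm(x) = 4.68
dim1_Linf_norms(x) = [2.83, 2.94, 1.97]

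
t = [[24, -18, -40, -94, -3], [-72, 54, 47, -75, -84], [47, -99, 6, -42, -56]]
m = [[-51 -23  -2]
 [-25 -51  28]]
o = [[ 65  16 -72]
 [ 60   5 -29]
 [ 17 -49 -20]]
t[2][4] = -56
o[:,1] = [16, 5, -49]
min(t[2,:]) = -99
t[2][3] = -42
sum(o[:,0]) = 142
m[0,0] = -51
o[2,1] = -49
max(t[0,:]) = 24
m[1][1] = -51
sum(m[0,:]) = -76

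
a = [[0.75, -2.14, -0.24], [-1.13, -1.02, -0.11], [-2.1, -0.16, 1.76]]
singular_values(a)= [2.96, 2.37, 0.8]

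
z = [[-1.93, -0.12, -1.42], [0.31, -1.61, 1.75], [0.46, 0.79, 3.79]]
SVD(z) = [[-0.42, -0.04, 0.91],[0.38, -0.92, 0.14],[0.83, 0.40, 0.4]] @ diag([4.576558308712872, 1.7953710597842318, 1.593096608696538]) @ [[0.28, 0.02, 0.96],[-0.02, 1.00, -0.02],[-0.96, -0.01, 0.29]]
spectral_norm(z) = 4.58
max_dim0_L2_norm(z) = 4.41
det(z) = 13.09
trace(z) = 0.25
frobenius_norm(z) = 5.17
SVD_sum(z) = [[-0.55, -0.04, -1.83], [0.49, 0.04, 1.66], [1.08, 0.08, 3.62]] + [[0.00, -0.07, 0.00], [0.03, -1.64, 0.03], [-0.01, 0.72, -0.01]] + [[-1.39, -0.01, 0.41], [-0.21, -0.00, 0.06], [-0.61, -0.01, 0.18]]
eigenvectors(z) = [[-0.23,  0.65,  0.5], [0.28,  0.74,  -0.87], [0.93,  -0.16,  0.08]]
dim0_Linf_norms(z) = [1.93, 1.61, 3.79]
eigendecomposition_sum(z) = [[-0.08, -0.13, -0.96], [0.1, 0.16, 1.16], [0.33, 0.54, 3.83]] + [[-1.05, -0.61, -0.08], [-1.19, -0.69, -0.09], [0.26, 0.15, 0.02]] + [[-0.8,0.62,-0.39], [1.40,-1.09,0.68], [-0.13,0.10,-0.06]]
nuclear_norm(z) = 7.97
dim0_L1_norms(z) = [2.7, 2.52, 6.96]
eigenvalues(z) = [3.91, -1.72, -1.95]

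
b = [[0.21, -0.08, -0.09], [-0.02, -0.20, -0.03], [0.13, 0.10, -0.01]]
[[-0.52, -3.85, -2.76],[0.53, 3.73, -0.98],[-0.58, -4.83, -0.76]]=b@[[-1.62, -24.95, -9.81], [-3.21, -15.97, 5.41], [4.88, -1.24, 2.98]]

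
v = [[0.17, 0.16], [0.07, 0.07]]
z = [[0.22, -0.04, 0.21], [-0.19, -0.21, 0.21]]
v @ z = [[0.01, -0.04, 0.07], [0.00, -0.02, 0.03]]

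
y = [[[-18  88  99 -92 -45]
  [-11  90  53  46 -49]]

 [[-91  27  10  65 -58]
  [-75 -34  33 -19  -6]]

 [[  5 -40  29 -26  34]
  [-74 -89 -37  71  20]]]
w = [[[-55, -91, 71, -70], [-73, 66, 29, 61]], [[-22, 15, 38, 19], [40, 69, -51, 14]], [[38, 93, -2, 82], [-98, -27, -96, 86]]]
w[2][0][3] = 82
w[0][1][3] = 61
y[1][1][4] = -6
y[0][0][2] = 99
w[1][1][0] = 40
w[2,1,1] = -27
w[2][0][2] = -2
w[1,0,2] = 38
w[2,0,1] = 93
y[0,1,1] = 90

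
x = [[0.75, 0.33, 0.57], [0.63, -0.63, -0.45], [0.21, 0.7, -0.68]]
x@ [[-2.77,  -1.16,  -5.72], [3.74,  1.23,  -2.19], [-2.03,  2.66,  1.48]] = [[-2.0, 1.05, -4.17],[-3.19, -2.7, -2.89],[3.42, -1.19, -3.74]]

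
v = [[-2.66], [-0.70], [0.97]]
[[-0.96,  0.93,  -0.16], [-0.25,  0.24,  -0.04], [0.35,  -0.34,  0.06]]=v@[[0.36, -0.35, 0.06]]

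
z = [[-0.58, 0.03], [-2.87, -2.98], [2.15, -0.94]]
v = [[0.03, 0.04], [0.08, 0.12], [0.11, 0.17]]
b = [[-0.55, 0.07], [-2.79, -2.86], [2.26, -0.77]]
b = z + v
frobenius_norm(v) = 0.25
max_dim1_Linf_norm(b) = 2.86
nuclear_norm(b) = 6.29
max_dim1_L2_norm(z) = 4.14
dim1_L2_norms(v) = [0.05, 0.14, 0.2]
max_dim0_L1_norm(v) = 0.33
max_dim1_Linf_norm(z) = 2.98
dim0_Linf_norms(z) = [2.87, 2.98]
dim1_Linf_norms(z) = [0.58, 2.98, 2.15]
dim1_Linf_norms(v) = [0.04, 0.12, 0.17]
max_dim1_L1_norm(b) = 5.65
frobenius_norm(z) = 4.79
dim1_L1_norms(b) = [0.62, 5.65, 3.03]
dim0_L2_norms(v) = [0.14, 0.21]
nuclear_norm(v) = 0.26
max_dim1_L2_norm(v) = 0.2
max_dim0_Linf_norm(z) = 2.98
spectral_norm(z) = 4.27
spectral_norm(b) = 4.19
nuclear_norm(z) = 6.45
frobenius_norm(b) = 4.69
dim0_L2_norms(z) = [3.63, 3.12]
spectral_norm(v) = 0.25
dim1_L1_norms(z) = [0.61, 5.85, 3.09]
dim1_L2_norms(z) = [0.58, 4.14, 2.35]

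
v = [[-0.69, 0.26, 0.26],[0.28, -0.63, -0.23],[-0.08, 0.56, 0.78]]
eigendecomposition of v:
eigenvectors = [[-0.70,  0.4,  0.16], [0.66,  0.84,  -0.14], [-0.26,  -0.37,  0.98]]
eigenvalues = [-0.84, -0.39, 0.69]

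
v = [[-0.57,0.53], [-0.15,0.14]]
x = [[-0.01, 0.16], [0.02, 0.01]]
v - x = [[-0.56, 0.37],[-0.17, 0.13]]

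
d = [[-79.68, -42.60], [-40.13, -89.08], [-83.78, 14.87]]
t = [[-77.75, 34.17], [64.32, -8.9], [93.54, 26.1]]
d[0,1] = -42.6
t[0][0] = -77.75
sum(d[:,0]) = -203.59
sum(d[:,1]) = -116.81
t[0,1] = 34.17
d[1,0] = -40.13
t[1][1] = -8.9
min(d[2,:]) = -83.78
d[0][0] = -79.68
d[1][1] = -89.08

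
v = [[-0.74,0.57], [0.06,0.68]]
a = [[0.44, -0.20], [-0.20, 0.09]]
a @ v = [[-0.34, 0.11], [0.15, -0.05]]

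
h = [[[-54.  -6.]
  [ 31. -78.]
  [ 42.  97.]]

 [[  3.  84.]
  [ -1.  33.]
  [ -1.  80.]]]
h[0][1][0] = 31.0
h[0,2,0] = 42.0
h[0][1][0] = 31.0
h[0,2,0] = 42.0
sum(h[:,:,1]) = 210.0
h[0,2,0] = 42.0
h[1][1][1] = 33.0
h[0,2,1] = 97.0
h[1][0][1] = 84.0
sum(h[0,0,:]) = -60.0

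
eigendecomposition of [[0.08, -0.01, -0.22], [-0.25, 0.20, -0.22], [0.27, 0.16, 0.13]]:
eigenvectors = [[0.02-0.47j, 0.02+0.47j, -0.40+0.00j], [(0.18-0.53j), (0.18+0.53j), 0.88+0.00j], [-0.68+0.00j, (-0.68-0j), (0.27+0j)]]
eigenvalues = [(0.08+0.31j), (0.08-0.31j), (0.25+0j)]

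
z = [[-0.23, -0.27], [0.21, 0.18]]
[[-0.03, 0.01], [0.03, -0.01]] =z @ [[0.06, 0.02], [0.07, -0.07]]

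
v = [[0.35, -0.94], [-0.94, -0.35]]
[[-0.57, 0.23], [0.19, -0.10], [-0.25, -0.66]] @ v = [[-0.42,0.46],[0.16,-0.14],[0.53,0.47]]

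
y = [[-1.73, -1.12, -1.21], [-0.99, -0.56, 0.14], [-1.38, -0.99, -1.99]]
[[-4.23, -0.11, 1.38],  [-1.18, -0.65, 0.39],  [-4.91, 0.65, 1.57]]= y@[[1.7, -0.11, 1.76], [-0.51, 1.15, -3.84], [1.54, -0.82, -0.10]]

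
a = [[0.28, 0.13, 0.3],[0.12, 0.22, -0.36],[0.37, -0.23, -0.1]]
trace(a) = 0.40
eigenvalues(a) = [-0.44, 0.47, 0.38]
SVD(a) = [[-0.75, 0.09, -0.65],[0.40, -0.73, -0.56],[-0.53, -0.68, 0.51]] @ diag([0.4898108130445371, 0.4752947632637416, 0.33418595936800444]) @ [[-0.73,0.22,-0.64],[-0.66,0.02,0.75],[-0.18,-0.97,-0.14]]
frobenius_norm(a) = 0.76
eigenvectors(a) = [[0.41, -0.53, -0.1], [-0.49, 0.61, -0.92], [-0.77, -0.59, 0.37]]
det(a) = -0.08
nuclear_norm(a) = 1.30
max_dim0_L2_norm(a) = 0.48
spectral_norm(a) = 0.49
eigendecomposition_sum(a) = [[-0.09, 0.07, 0.15], [0.10, -0.08, -0.18], [0.16, -0.13, -0.28]] + [[0.32, 0.03, 0.15], [-0.37, -0.03, -0.18], [0.36, 0.03, 0.17]] + [[0.04,0.04,-0.0], [0.39,0.33,-0.01], [-0.15,-0.13,0.0]]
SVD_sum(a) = [[0.27, -0.08, 0.24],[-0.14, 0.04, -0.12],[0.19, -0.06, 0.17]] + [[-0.03, 0.00, 0.03], [0.23, -0.01, -0.26], [0.21, -0.01, -0.24]] + [[0.04, 0.21, 0.03], [0.03, 0.18, 0.03], [-0.03, -0.17, -0.02]]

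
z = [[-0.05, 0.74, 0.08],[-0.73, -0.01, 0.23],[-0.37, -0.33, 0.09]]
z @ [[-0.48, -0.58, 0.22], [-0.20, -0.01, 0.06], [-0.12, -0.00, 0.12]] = [[-0.13, 0.02, 0.04], [0.32, 0.42, -0.13], [0.23, 0.22, -0.09]]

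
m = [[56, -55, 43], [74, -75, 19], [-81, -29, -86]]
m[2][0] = -81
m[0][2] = 43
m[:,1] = [-55, -75, -29]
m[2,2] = -86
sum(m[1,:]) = 18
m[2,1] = -29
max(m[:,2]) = 43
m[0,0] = 56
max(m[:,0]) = 74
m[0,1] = -55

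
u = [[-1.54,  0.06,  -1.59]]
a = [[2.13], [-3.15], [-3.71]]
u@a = [[2.43]]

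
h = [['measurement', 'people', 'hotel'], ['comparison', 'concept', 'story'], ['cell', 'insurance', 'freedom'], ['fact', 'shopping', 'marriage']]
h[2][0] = 'cell'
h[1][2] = 'story'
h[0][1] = 'people'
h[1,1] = 'concept'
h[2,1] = 'insurance'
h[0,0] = 'measurement'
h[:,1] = ['people', 'concept', 'insurance', 'shopping']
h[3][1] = 'shopping'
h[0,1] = 'people'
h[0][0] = 'measurement'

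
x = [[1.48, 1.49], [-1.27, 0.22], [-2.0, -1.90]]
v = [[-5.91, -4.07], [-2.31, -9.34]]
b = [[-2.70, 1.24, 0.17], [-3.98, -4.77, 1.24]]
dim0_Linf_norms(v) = [5.91, 9.34]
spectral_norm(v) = 11.30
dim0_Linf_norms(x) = [2.0, 1.9]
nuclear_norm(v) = 15.35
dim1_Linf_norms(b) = [2.7, 4.77]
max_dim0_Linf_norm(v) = 9.34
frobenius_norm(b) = 7.00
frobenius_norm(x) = 3.70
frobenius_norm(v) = 12.00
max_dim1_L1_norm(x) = 3.9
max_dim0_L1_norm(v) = 13.41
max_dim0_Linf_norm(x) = 2.0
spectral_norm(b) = 6.40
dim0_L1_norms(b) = [6.68, 6.01, 1.41]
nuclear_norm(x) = 4.57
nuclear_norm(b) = 9.24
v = b @ x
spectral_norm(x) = 3.56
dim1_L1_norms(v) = [9.98, 11.65]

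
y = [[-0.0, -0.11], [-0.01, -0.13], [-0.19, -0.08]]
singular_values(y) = [0.23, 0.14]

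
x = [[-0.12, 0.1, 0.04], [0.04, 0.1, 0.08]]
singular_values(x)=[0.18, 0.11]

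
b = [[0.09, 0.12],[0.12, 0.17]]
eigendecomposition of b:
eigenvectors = [[-0.81, -0.58], [0.58, -0.81]]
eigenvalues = [0.0, 0.26]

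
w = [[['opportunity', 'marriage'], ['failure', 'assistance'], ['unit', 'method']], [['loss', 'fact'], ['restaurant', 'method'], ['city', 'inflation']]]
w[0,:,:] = [['opportunity', 'marriage'], ['failure', 'assistance'], ['unit', 'method']]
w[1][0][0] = 'loss'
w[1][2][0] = 'city'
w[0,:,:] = [['opportunity', 'marriage'], ['failure', 'assistance'], ['unit', 'method']]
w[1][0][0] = 'loss'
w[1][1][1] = 'method'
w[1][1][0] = 'restaurant'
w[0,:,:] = [['opportunity', 'marriage'], ['failure', 'assistance'], ['unit', 'method']]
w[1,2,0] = 'city'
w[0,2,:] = ['unit', 'method']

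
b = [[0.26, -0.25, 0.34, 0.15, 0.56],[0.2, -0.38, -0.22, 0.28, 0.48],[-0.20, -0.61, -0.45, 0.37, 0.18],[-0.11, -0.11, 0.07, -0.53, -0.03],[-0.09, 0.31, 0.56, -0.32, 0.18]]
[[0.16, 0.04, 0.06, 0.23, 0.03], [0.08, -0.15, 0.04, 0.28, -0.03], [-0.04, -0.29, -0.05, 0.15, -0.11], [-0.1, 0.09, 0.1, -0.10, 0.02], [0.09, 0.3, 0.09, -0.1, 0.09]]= b @ [[0.04, -0.10, 0.00, 0.24, 0.05], [0.14, 0.29, 0.04, -0.07, 0.11], [0.11, 0.20, -0.04, -0.13, 0.05], [0.16, -0.19, -0.21, 0.11, -0.07], [0.22, 0.17, 0.21, 0.31, 0.07]]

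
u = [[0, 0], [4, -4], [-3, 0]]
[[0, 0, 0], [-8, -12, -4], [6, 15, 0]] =u @ [[-2, -5, 0], [0, -2, 1]]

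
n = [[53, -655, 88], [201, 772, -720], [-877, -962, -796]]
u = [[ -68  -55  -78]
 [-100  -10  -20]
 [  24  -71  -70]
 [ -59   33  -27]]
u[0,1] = -55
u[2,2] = -70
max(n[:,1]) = 772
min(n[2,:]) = -962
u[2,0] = 24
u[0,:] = [-68, -55, -78]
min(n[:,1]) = -962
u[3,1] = 33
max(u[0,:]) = -55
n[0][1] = -655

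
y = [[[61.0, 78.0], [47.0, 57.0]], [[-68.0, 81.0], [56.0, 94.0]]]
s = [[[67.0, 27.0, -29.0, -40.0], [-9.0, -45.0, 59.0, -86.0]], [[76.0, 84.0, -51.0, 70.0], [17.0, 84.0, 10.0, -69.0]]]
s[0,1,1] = -45.0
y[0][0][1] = 78.0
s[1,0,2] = -51.0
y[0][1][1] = 57.0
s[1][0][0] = 76.0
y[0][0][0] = 61.0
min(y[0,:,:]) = 47.0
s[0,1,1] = -45.0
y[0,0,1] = 78.0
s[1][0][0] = 76.0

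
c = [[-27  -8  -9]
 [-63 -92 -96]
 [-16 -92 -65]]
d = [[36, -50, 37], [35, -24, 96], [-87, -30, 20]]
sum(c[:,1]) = -192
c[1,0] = -63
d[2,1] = -30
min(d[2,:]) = -87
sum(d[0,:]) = 23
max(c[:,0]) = -16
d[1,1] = -24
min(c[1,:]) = -96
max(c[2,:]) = -16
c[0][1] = -8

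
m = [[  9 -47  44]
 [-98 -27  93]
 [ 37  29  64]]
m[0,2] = 44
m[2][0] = 37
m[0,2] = 44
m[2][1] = 29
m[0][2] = 44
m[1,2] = 93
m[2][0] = 37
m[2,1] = 29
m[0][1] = -47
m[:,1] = [-47, -27, 29]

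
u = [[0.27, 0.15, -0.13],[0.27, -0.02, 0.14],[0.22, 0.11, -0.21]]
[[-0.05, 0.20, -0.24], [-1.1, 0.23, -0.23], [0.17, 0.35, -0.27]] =u @ [[-2.68,1.42,-1.1],[2.43,-2.48,0.91],[-2.34,-1.46,0.59]]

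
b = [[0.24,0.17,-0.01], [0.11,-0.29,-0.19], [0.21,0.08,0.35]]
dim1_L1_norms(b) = [0.42, 0.59, 0.64]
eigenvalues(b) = [(0.31+0.11j), (0.31-0.11j), (-0.32+0j)]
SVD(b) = [[-0.36, -0.46, -0.81], [0.52, -0.82, 0.24], [-0.77, -0.34, 0.54]] @ diag([0.49603800091241057, 0.3053910566402941, 0.22930897098662334]) @ [[-0.39, -0.55, -0.74],[-0.89, 0.44, 0.14],[-0.24, -0.71, 0.66]]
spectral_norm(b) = 0.50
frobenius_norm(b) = 0.63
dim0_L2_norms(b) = [0.34, 0.35, 0.4]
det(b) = -0.03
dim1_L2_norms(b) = [0.29, 0.36, 0.42]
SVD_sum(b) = [[0.07,0.1,0.13], [-0.10,-0.14,-0.19], [0.15,0.21,0.28]] + [[0.13, -0.06, -0.02], [0.22, -0.11, -0.04], [0.09, -0.04, -0.01]] + [[0.05, 0.13, -0.12], [-0.01, -0.04, 0.04], [-0.03, -0.09, 0.08]]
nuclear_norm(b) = 1.03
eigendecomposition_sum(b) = [[0.13+0.07j, 0.04+0.02j, (-0.02+0.08j)], [(0.01+0.1j), 0.03j, -0.05+0.02j], [0.11-0.29j, (0.04-0.09j), (0.17+0.01j)]] + [[0.13-0.07j, 0.04-0.02j, -0.02-0.08j], [0.01-0.10j, -0.03j, (-0.05-0.02j)], [0.11+0.29j, (0.04+0.09j), 0.17-0.01j]] + [[(-0.03-0j), 0.09-0.00j, 0.03-0.00j],[(0.09+0j), -0.29+0.00j, (-0.08+0j)],[(-0-0j), (0.01-0j), 0.00-0.00j]]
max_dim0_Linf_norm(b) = 0.35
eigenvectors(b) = [[(0.07-0.42j), 0.07+0.42j, 0.29+0.00j], [(0.26-0.13j), (0.26+0.13j), (-0.96+0j)], [(-0.86+0j), -0.86-0.00j, 0.02+0.00j]]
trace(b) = 0.30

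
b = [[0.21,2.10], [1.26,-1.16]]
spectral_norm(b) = 2.45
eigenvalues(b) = [1.29, -2.24]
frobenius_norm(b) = 2.72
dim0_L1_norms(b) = [1.47, 3.26]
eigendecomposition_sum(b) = [[0.9, 0.77], [0.46, 0.39]] + [[-0.69,1.33], [0.8,-1.55]]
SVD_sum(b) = [[-0.45,1.94], [0.32,-1.38]] + [[0.66, 0.16], [0.94, 0.22]]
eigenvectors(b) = [[0.89, -0.65], [0.46, 0.76]]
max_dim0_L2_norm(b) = 2.4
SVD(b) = [[-0.82, 0.58], [0.58, 0.82]] @ diag([2.4483380192418256, 1.1802291911044291]) @ [[0.23, -0.97], [0.97, 0.23]]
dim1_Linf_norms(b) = [2.1, 1.26]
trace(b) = -0.95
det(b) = -2.89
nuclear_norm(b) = 3.63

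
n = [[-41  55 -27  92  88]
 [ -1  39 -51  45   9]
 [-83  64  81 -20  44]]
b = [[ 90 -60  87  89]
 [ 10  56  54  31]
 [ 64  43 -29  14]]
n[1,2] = -51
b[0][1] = -60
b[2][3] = 14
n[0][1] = 55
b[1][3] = 31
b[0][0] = 90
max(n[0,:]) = 92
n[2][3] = -20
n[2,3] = -20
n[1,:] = [-1, 39, -51, 45, 9]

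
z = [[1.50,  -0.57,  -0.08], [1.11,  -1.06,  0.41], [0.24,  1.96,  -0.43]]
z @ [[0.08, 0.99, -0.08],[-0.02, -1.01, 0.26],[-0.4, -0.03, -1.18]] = [[0.16, 2.06, -0.17],  [-0.05, 2.16, -0.85],  [0.15, -1.73, 1.00]]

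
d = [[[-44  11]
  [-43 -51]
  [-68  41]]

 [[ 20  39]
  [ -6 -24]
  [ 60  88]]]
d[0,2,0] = -68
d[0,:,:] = [[-44, 11], [-43, -51], [-68, 41]]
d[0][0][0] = -44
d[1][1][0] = -6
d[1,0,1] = 39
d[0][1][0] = -43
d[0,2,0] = -68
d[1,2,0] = 60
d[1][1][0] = -6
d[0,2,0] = -68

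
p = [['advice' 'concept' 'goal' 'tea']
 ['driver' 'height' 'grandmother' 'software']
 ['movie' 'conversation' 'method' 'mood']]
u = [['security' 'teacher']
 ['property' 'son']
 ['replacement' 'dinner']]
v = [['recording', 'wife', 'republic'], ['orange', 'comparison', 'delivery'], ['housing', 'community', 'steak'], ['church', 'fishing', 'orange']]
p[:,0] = ['advice', 'driver', 'movie']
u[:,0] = ['security', 'property', 'replacement']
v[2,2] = 'steak'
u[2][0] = 'replacement'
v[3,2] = 'orange'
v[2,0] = 'housing'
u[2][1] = 'dinner'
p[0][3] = 'tea'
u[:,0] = ['security', 'property', 'replacement']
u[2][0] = 'replacement'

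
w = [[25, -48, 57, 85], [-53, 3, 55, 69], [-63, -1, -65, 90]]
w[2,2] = -65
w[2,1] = -1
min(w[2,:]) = -65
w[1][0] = -53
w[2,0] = -63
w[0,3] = 85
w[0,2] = 57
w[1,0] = -53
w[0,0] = 25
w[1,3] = 69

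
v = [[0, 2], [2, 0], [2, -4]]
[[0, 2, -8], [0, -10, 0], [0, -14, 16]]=v@[[0, -5, 0], [0, 1, -4]]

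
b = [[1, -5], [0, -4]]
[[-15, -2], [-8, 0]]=b @[[-5, -2], [2, 0]]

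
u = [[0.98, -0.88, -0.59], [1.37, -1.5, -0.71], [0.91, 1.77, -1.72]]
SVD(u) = [[0.13, 0.54, -0.83], [0.09, 0.83, 0.55], [0.99, -0.15, 0.06]] @ diag([2.6358304911980364, 2.5856701187682316, 0.0027674139190158693]) @ [[0.44,0.57,-0.70], [0.59,-0.77,-0.25], [-0.68,-0.3,-0.67]]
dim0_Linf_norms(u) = [1.37, 1.77, 1.72]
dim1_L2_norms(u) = [1.44, 2.15, 2.63]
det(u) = 0.02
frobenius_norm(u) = 3.69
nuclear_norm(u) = 5.22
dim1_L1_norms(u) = [2.45, 3.58, 4.4]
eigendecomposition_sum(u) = [[0.01-0.00j, (-0.01+0j), (-0-0j)],[(0.01-0j), (-0+0j), -0.00-0.00j],[0.01-0.00j, -0.01+0.00j, (-0-0j)]] + [[0.48-0.14j, -0.44+0.72j, -0.29-0.18j], [0.68-0.08j, -0.75+0.87j, -0.35-0.31j], [0.45-1.27j, 0.89+2.07j, -0.86+0.35j]] + [[(0.48+0.14j), (-0.44-0.72j), -0.29+0.18j], [(0.68+0.08j), (-0.75-0.87j), (-0.35+0.31j)], [0.45+1.27j, 0.89-2.07j, (-0.86-0.35j)]]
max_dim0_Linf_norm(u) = 1.77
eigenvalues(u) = [(0.01+0j), (-1.12+1.09j), (-1.12-1.09j)]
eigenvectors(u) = [[(0.68+0j), 0.18+0.26j, 0.18-0.26j], [0.30+0.00j, (0.19+0.39j), 0.19-0.39j], [(0.67+0j), (0.85+0j), 0.85-0.00j]]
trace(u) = -2.24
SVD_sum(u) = [[0.15, 0.19, -0.24], [0.11, 0.14, -0.17], [1.14, 1.48, -1.82]] + [[0.83, -1.07, -0.35], [1.27, -1.64, -0.54], [-0.23, 0.29, 0.1]] + [[0.0,0.0,0.0], [-0.00,-0.0,-0.00], [-0.0,-0.00,-0.0]]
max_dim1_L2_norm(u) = 2.63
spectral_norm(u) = 2.64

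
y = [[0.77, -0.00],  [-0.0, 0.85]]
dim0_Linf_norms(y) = [0.77, 0.85]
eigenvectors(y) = [[1.00,0.0], [0.0,1.0]]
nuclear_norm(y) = 1.62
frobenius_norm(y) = 1.15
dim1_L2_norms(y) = [0.77, 0.85]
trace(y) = 1.62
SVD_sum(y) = [[0.0, 0.0], [0.00, 0.85]] + [[0.77, 0.0],  [0.0, 0.0]]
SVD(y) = [[0.0, 1.00], [1.00, 0.00]] @ diag([0.85, 0.77]) @ [[0.00, 1.00],  [1.0, 0.00]]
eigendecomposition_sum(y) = [[0.77,0.0],[0.00,0.00]] + [[0.00, 0.00], [0.00, 0.85]]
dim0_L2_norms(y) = [0.77, 0.85]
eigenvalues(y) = [0.77, 0.85]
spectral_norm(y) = 0.85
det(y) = 0.65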